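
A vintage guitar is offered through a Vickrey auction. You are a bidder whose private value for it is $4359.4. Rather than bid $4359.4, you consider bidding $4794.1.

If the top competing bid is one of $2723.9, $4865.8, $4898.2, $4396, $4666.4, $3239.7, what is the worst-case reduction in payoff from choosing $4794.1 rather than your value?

$307

$2723.9: same outcome either way → loss $0.
$4865.8: same outcome either way → loss $0.
$4898.2: same outcome either way → loss $0.
$4396: truthful gives $0, deviation gives −$36.6 → loss $36.6.
$4666.4: truthful gives $0, deviation gives −$307 → loss $307.
$3239.7: same outcome either way → loss $0.
Maximum loss: $307.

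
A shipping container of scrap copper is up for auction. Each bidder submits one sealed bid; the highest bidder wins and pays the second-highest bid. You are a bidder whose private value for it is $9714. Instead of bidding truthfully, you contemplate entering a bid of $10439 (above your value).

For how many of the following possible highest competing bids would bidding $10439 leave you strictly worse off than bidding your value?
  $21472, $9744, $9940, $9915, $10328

The deviation hurts exactly when the highest competing bid lies strictly between $9714 and $10439 — overbidding then wins at a price above your value.
$21472: above both → same outcome either way.
$9744: inside the interval → strictly worse (loss $30).
$9940: inside the interval → strictly worse (loss $226).
$9915: inside the interval → strictly worse (loss $201).
$10328: inside the interval → strictly worse (loss $614).
Count: 4.

4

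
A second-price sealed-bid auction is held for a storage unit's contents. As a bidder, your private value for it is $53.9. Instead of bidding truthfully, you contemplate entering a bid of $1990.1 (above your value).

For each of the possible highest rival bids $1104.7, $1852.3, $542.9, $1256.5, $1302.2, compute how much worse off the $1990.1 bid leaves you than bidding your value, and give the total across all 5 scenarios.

$5789.1

The deviation costs you only when the competing bid falls strictly between $53.9 and $1990.1; elsewhere both bids give the same outcome.
$1104.7: truthful payoff $0, deviation payoff −$1050.8 → loss $1050.8.
$1852.3: truthful payoff $0, deviation payoff −$1798.4 → loss $1798.4.
$542.9: truthful payoff $0, deviation payoff −$489 → loss $489.
$1256.5: truthful payoff $0, deviation payoff −$1202.6 → loss $1202.6.
$1302.2: truthful payoff $0, deviation payoff −$1248.3 → loss $1248.3.
Total loss = $1050.8 + $1798.4 + $489 + $1202.6 + $1248.3 = $5789.1.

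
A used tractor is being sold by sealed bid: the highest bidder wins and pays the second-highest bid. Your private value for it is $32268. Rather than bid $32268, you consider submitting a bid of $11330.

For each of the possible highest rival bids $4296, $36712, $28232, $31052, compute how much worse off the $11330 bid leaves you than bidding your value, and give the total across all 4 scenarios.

$5252

The deviation costs you only when the competing bid falls strictly between $11330 and $32268; elsewhere both bids give the same outcome.
$4296: outcomes coincide → loss $0.
$36712: outcomes coincide → loss $0.
$28232: truthful payoff $4036, deviation payoff $0 → loss $4036.
$31052: truthful payoff $1216, deviation payoff $0 → loss $1216.
Total loss = $4036 + $1216 = $5252.
Truthful bidding weakly dominates here: raising your bid can only win items priced above your value, and lowering it can only forfeit items priced below.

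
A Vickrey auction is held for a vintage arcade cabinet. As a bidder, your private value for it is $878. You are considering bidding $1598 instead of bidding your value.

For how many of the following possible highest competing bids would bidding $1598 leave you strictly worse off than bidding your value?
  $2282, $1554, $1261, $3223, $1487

3

The deviation hurts exactly when the highest competing bid lies strictly between $878 and $1598 — overbidding then wins at a price above your value.
$2282: above both → same outcome either way.
$1554: inside the interval → strictly worse (loss $676).
$1261: inside the interval → strictly worse (loss $383).
$3223: above both → same outcome either way.
$1487: inside the interval → strictly worse (loss $609).
Count: 3.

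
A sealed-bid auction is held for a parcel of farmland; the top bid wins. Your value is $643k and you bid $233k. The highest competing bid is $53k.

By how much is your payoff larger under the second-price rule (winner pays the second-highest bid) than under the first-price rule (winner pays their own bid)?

$180k

You have the highest bid, so you win under either rule.
Second-price: pay $53k → payoff $590k.
First-price: pay your own bid $233k → payoff $410k.
Difference = $590k − ($410k) = $180k.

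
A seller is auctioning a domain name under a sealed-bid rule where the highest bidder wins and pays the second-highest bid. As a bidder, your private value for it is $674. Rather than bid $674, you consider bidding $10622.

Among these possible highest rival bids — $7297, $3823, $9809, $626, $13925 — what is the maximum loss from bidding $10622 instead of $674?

$9135

$7297: truthful gives $0, deviation gives −$6623 → loss $6623.
$3823: truthful gives $0, deviation gives −$3149 → loss $3149.
$9809: truthful gives $0, deviation gives −$9135 → loss $9135.
$626: same outcome either way → loss $0.
$13925: same outcome either way → loss $0.
Maximum loss: $9135.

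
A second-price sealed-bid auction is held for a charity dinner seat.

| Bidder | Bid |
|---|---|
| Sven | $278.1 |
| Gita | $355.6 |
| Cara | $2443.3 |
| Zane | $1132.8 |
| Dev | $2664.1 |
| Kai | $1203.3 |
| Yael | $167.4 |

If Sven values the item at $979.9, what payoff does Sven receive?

Highest bid: Dev at $2664.1, so Dev wins.
Second-highest bid: Cara at $2443.3 — that is the price the winner pays.
Sven did not win, so Sven pays nothing and receives nothing: payoff $0.

$0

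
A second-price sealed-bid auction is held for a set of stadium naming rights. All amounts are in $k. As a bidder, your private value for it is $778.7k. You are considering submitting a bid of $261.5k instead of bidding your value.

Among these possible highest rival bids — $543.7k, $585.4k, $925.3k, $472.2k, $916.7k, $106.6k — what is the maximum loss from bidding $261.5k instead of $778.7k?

$306.5k

$543.7k: truthful gives $235k, deviation gives $0k → loss $235k.
$585.4k: truthful gives $193.3k, deviation gives $0k → loss $193.3k.
$925.3k: same outcome either way → loss $0k.
$472.2k: truthful gives $306.5k, deviation gives $0k → loss $306.5k.
$916.7k: same outcome either way → loss $0k.
$106.6k: same outcome either way → loss $0k.
Maximum loss: $306.5k.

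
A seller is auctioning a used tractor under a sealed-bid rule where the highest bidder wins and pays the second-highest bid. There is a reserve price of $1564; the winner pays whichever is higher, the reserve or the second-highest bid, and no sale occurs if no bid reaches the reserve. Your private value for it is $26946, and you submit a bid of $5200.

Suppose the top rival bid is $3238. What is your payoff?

$23708

Your bid $5200 is the highest and exceeds the reserve.
Price = max(second-highest bid, reserve) = max($3238, $1564) = $3238.
Payoff = $26946 − $3238 = $23708.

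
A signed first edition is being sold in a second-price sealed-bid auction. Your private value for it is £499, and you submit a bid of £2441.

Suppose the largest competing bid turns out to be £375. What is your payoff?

Your bid £2441 exceeds the highest competing bid £375, so you win.
In a second-price auction the winner pays the second-highest bid, £375.
Payoff = value − price = £499 − £375 = £124.

£124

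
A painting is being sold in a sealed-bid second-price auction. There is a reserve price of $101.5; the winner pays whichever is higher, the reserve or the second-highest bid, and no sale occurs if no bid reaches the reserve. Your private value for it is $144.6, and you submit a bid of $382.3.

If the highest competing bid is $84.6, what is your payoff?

$43.1

Your bid $382.3 is the highest and exceeds the reserve.
Price = max(second-highest bid, reserve) = max($84.6, $101.5) = $101.5.
Payoff = $144.6 − $101.5 = $43.1.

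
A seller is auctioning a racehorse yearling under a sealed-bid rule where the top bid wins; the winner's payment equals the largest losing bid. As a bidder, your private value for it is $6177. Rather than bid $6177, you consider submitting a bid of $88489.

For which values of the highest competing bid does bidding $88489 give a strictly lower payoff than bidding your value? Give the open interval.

($6177, $88489)

If the competing bid is below $6177, both bids win at the same price — no difference.
If it is above $88489, both bids lose — no difference.
If it lies strictly between $6177 and $88489, bidding your value loses (payoff 0) while bidding $88489 wins at a price above your value (payoff negative).
So the deviation strictly hurts on the open interval ($6177, $88489).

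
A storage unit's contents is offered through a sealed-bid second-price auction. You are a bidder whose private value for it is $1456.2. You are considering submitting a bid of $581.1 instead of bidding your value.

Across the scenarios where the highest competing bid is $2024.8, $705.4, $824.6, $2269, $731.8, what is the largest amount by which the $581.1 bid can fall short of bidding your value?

$750.8

$2024.8: same outcome either way → loss $0.
$705.4: truthful gives $750.8, deviation gives $0 → loss $750.8.
$824.6: truthful gives $631.6, deviation gives $0 → loss $631.6.
$2269: same outcome either way → loss $0.
$731.8: truthful gives $724.4, deviation gives $0 → loss $724.4.
Maximum loss: $750.8.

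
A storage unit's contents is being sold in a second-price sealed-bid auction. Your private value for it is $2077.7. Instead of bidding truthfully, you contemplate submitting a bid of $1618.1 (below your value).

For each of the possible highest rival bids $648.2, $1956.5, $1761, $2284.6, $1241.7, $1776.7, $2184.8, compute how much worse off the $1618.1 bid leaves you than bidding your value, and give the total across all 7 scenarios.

The deviation costs you only when the competing bid falls strictly between $1618.1 and $2077.7; elsewhere both bids give the same outcome.
$648.2: outcomes coincide → loss $0.
$1956.5: truthful payoff $121.2, deviation payoff $0 → loss $121.2.
$1761: truthful payoff $316.7, deviation payoff $0 → loss $316.7.
$2284.6: outcomes coincide → loss $0.
$1241.7: outcomes coincide → loss $0.
$1776.7: truthful payoff $301, deviation payoff $0 → loss $301.
$2184.8: outcomes coincide → loss $0.
Total loss = $121.2 + $316.7 + $301 = $738.9.

$738.9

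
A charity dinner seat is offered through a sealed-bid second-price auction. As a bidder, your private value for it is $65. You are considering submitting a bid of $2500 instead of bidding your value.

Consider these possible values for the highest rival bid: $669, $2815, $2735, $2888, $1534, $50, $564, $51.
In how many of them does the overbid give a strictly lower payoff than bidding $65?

The deviation hurts exactly when the highest competing bid lies strictly between $65 and $2500 — overbidding then wins at a price above your value.
$669: inside the interval → strictly worse (loss $604).
$2815: above both → same outcome either way.
$2735: above both → same outcome either way.
$2888: above both → same outcome either way.
$1534: inside the interval → strictly worse (loss $1469).
$50: below both → same outcome either way.
$564: inside the interval → strictly worse (loss $499).
$51: below both → same outcome either way.
Count: 3.

3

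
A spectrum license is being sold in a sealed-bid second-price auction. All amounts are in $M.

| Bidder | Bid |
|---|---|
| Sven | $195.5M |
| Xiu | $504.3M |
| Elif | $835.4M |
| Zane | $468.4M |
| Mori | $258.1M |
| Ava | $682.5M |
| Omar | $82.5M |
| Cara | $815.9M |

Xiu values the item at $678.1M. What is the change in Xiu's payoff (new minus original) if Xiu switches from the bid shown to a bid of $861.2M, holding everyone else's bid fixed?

The highest bid among the other bidders is $835.4M; Xiu's bid doesn't change that.
Original bid $504.3M: Xiu is not highest (top rival bid is $835.4M); payoff $0M.
Alternative bid $861.2M: Xiu is highest, pays the top rival bid $835.4M; payoff $678.1M − $835.4M = −$157.3M.
Change in payoff = −$157.3M − ($0M) = −$157.3M.

−$157.3M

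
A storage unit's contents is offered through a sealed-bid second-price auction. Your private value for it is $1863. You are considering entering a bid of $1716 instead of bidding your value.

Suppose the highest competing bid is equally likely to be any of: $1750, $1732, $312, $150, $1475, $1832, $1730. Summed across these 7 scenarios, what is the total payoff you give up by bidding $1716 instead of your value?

The deviation costs you only when the competing bid falls strictly between $1716 and $1863; elsewhere both bids give the same outcome.
$1750: truthful payoff $113, deviation payoff $0 → loss $113.
$1732: truthful payoff $131, deviation payoff $0 → loss $131.
$312: outcomes coincide → loss $0.
$150: outcomes coincide → loss $0.
$1475: outcomes coincide → loss $0.
$1832: truthful payoff $31, deviation payoff $0 → loss $31.
$1730: truthful payoff $133, deviation payoff $0 → loss $133.
Total loss = $113 + $131 + $31 + $133 = $408.

$408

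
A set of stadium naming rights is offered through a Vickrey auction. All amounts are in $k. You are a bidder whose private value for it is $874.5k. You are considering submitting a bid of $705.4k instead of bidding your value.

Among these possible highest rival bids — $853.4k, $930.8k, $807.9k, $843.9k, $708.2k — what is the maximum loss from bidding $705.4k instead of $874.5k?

$853.4k: truthful gives $21.1k, deviation gives $0k → loss $21.1k.
$930.8k: same outcome either way → loss $0k.
$807.9k: truthful gives $66.6k, deviation gives $0k → loss $66.6k.
$843.9k: truthful gives $30.6k, deviation gives $0k → loss $30.6k.
$708.2k: truthful gives $166.3k, deviation gives $0k → loss $166.3k.
Maximum loss: $166.3k.

$166.3k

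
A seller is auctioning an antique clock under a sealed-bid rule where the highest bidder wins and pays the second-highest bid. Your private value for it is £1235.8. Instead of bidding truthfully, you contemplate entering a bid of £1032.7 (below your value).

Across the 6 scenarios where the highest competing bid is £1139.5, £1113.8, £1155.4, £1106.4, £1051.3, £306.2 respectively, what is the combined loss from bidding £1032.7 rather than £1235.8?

The deviation costs you only when the competing bid falls strictly between £1032.7 and £1235.8; elsewhere both bids give the same outcome.
£1139.5: truthful payoff £96.3, deviation payoff £0 → loss £96.3.
£1113.8: truthful payoff £122, deviation payoff £0 → loss £122.
£1155.4: truthful payoff £80.4, deviation payoff £0 → loss £80.4.
£1106.4: truthful payoff £129.4, deviation payoff £0 → loss £129.4.
£1051.3: truthful payoff £184.5, deviation payoff £0 → loss £184.5.
£306.2: outcomes coincide → loss £0.
Total loss = £96.3 + £122 + £80.4 + £129.4 + £184.5 = £612.6.
In a second-price auction your bid sets only whether you win, not what you pay, so bidding your true value is weakly dominant.

£612.6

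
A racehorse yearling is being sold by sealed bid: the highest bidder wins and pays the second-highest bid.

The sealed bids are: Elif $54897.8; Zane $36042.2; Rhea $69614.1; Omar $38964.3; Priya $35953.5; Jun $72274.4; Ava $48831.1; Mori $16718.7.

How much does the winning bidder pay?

$69614.1

Highest bid: Jun at $72274.4, so Jun wins.
Second-highest bid: Rhea at $69614.1 — that is the price the winner pays.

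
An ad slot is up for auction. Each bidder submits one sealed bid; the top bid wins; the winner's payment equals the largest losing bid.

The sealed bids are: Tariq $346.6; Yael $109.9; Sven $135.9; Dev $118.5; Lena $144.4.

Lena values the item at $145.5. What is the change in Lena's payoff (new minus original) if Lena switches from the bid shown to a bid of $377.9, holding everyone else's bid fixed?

The highest bid among the other bidders is $346.6; Lena's bid doesn't change that.
Original bid $144.4: Lena is not highest (top rival bid is $346.6); payoff $0.
Alternative bid $377.9: Lena is highest, pays the top rival bid $346.6; payoff $145.5 − $346.6 = −$201.1.
Change in payoff = −$201.1 − ($0) = −$201.1.

−$201.1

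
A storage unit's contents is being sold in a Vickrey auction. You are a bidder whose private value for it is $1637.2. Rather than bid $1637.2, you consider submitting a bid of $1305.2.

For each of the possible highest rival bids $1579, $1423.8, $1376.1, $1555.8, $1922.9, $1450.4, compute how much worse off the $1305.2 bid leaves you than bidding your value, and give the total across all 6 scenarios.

The deviation costs you only when the competing bid falls strictly between $1305.2 and $1637.2; elsewhere both bids give the same outcome.
$1579: truthful payoff $58.2, deviation payoff $0 → loss $58.2.
$1423.8: truthful payoff $213.4, deviation payoff $0 → loss $213.4.
$1376.1: truthful payoff $261.1, deviation payoff $0 → loss $261.1.
$1555.8: truthful payoff $81.4, deviation payoff $0 → loss $81.4.
$1922.9: outcomes coincide → loss $0.
$1450.4: truthful payoff $186.8, deviation payoff $0 → loss $186.8.
Total loss = $58.2 + $213.4 + $261.1 + $81.4 + $186.8 = $800.9.

$800.9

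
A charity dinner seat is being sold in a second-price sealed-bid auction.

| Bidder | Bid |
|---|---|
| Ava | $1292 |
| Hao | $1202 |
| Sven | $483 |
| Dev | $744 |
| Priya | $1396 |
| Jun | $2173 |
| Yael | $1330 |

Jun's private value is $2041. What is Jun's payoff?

$645

Highest bid: Jun at $2173, so Jun wins.
Second-highest bid: Priya at $1396 — that is the price the winner pays.
Jun's payoff = value − price = $2041 − $1396 = $645.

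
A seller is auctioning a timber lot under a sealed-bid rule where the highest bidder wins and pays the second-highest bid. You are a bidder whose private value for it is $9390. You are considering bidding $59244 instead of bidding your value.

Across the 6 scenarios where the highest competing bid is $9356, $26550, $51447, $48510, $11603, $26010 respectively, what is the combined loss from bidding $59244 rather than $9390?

$117170

The deviation costs you only when the competing bid falls strictly between $9390 and $59244; elsewhere both bids give the same outcome.
$9356: outcomes coincide → loss $0.
$26550: truthful payoff $0, deviation payoff −$17160 → loss $17160.
$51447: truthful payoff $0, deviation payoff −$42057 → loss $42057.
$48510: truthful payoff $0, deviation payoff −$39120 → loss $39120.
$11603: truthful payoff $0, deviation payoff −$2213 → loss $2213.
$26010: truthful payoff $0, deviation payoff −$16620 → loss $16620.
Total loss = $17160 + $42057 + $39120 + $2213 + $16620 = $117170.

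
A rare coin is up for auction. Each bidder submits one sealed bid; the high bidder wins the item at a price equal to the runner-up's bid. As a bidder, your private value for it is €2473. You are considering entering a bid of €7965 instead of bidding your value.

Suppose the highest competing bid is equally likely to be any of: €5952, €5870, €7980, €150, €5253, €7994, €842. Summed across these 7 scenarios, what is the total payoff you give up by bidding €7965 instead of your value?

The deviation costs you only when the competing bid falls strictly between €2473 and €7965; elsewhere both bids give the same outcome.
€5952: truthful payoff €0, deviation payoff −€3479 → loss €3479.
€5870: truthful payoff €0, deviation payoff −€3397 → loss €3397.
€7980: outcomes coincide → loss €0.
€150: outcomes coincide → loss €0.
€5253: truthful payoff €0, deviation payoff −€2780 → loss €2780.
€7994: outcomes coincide → loss €0.
€842: outcomes coincide → loss €0.
Total loss = €3479 + €3397 + €2780 = €9656.
Truthful bidding weakly dominates here: raising your bid can only win items priced above your value, and lowering it can only forfeit items priced below.

€9656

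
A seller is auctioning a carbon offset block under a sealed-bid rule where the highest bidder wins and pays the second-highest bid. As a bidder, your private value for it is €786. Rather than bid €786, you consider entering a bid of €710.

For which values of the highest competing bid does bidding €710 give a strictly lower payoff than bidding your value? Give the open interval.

If the competing bid is below €710, both bids win at the same price — no difference.
If it is above €786, both bids lose — no difference.
If it lies strictly between €710 and €786, bidding your value wins at a price below your value (positive payoff) while bidding €710 loses (payoff 0).
So the deviation strictly hurts on the open interval (€710, €786).

(€710, €786)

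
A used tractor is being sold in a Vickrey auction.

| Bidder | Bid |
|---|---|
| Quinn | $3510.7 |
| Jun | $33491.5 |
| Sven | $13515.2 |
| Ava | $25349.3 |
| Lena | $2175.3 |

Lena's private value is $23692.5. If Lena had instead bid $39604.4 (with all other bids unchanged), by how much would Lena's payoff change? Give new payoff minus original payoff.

The highest bid among the other bidders is $33491.5; Lena's bid doesn't change that.
Original bid $2175.3: Lena is not highest (top rival bid is $33491.5); payoff $0.
Alternative bid $39604.4: Lena is highest, pays the top rival bid $33491.5; payoff $23692.5 − $33491.5 = −$9799.
Change in payoff = −$9799 − ($0) = −$9799.

−$9799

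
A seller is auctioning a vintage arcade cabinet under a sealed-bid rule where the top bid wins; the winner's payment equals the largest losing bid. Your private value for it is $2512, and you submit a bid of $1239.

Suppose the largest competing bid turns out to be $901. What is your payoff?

$1611

Your bid $1239 exceeds the highest competing bid $901, so you win.
In a second-price auction the winner pays the second-highest bid, $901.
Payoff = value − price = $2512 − $901 = $1611.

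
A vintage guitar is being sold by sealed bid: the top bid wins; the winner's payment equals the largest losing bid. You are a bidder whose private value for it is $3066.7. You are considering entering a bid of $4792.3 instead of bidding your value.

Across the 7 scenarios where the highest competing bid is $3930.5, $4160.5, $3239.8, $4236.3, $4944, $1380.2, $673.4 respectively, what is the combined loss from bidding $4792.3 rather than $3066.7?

The deviation costs you only when the competing bid falls strictly between $3066.7 and $4792.3; elsewhere both bids give the same outcome.
$3930.5: truthful payoff $0, deviation payoff −$863.8 → loss $863.8.
$4160.5: truthful payoff $0, deviation payoff −$1093.8 → loss $1093.8.
$3239.8: truthful payoff $0, deviation payoff −$173.1 → loss $173.1.
$4236.3: truthful payoff $0, deviation payoff −$1169.6 → loss $1169.6.
$4944: outcomes coincide → loss $0.
$1380.2: outcomes coincide → loss $0.
$673.4: outcomes coincide → loss $0.
Total loss = $863.8 + $1093.8 + $173.1 + $1169.6 = $3300.3.

$3300.3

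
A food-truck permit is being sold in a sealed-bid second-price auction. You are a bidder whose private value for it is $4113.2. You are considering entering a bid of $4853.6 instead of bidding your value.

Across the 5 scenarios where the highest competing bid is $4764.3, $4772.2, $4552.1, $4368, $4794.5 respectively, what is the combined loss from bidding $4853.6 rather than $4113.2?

The deviation costs you only when the competing bid falls strictly between $4113.2 and $4853.6; elsewhere both bids give the same outcome.
$4764.3: truthful payoff $0, deviation payoff −$651.1 → loss $651.1.
$4772.2: truthful payoff $0, deviation payoff −$659 → loss $659.
$4552.1: truthful payoff $0, deviation payoff −$438.9 → loss $438.9.
$4368: truthful payoff $0, deviation payoff −$254.8 → loss $254.8.
$4794.5: truthful payoff $0, deviation payoff −$681.3 → loss $681.3.
Total loss = $651.1 + $659 + $438.9 + $254.8 + $681.3 = $2685.1.

$2685.1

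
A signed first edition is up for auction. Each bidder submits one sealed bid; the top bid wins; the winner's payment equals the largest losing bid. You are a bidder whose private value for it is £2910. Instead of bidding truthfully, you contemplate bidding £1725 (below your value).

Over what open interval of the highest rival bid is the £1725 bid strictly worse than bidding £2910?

If the competing bid is below £1725, both bids win at the same price — no difference.
If it is above £2910, both bids lose — no difference.
If it lies strictly between £1725 and £2910, bidding your value wins at a price below your value (positive payoff) while bidding £1725 loses (payoff 0).
So the deviation strictly hurts on the open interval (£1725, £2910).
In a second-price auction your bid sets only whether you win, not what you pay, so bidding your true value is weakly dominant.

(£1725, £2910)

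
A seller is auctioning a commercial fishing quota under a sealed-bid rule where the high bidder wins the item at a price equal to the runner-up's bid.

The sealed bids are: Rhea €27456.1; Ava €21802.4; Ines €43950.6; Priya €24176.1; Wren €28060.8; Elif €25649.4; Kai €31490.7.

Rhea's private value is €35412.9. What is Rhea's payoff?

€0

Highest bid: Ines at €43950.6, so Ines wins.
Second-highest bid: Kai at €31490.7 — that is the price the winner pays.
Rhea did not win, so Rhea pays nothing and receives nothing: payoff €0.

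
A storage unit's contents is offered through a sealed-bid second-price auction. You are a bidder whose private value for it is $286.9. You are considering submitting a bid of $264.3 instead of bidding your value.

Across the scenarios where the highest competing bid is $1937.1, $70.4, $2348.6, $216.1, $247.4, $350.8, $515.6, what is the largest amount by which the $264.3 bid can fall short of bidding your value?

$0

$1937.1: same outcome either way → loss $0.
$70.4: same outcome either way → loss $0.
$2348.6: same outcome either way → loss $0.
$216.1: same outcome either way → loss $0.
$247.4: same outcome either way → loss $0.
$350.8: same outcome either way → loss $0.
$515.6: same outcome either way → loss $0.
Maximum loss: $0.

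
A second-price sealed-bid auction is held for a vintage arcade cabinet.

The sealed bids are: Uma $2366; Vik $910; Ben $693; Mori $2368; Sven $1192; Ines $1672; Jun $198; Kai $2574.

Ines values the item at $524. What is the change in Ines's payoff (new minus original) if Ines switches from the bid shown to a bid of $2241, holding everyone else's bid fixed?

$0

The highest bid among the other bidders is $2574; Ines's bid doesn't change that.
Original bid $1672: Ines is not highest (top rival bid is $2574); payoff $0.
Alternative bid $2241: Ines is not highest (top rival bid is $2574); payoff $0.
Change in payoff = $0 − ($0) = $0.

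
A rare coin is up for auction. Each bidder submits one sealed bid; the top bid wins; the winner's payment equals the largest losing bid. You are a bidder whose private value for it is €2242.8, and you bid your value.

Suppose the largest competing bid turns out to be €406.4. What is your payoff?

Your bid €2242.8 exceeds the highest competing bid €406.4, so you win.
In a second-price auction the winner pays the second-highest bid, €406.4.
Payoff = value − price = €2242.8 − €406.4 = €1836.4.

€1836.4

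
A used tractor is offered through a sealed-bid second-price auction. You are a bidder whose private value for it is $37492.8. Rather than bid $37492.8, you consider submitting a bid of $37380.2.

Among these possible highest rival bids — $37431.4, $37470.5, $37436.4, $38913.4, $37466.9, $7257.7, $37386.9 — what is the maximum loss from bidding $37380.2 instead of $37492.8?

$37431.4: truthful gives $61.4, deviation gives $0 → loss $61.4.
$37470.5: truthful gives $22.3, deviation gives $0 → loss $22.3.
$37436.4: truthful gives $56.4, deviation gives $0 → loss $56.4.
$38913.4: same outcome either way → loss $0.
$37466.9: truthful gives $25.9, deviation gives $0 → loss $25.9.
$7257.7: same outcome either way → loss $0.
$37386.9: truthful gives $105.9, deviation gives $0 → loss $105.9.
Maximum loss: $105.9.

$105.9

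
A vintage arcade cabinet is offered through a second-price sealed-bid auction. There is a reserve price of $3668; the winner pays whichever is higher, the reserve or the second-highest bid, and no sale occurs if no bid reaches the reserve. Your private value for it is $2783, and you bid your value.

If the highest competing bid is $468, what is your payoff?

$0

Your bid $2783 is the highest bid but falls below the reserve $3668, so the item goes unsold. Payoff $0.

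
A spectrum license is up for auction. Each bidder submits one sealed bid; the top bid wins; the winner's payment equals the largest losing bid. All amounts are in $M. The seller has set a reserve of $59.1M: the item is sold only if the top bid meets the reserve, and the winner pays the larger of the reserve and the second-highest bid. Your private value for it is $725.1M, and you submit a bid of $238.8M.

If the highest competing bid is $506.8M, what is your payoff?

$0M

Your bid $238.8M is below the highest competing bid $506.8M, so you lose. Payoff $0M.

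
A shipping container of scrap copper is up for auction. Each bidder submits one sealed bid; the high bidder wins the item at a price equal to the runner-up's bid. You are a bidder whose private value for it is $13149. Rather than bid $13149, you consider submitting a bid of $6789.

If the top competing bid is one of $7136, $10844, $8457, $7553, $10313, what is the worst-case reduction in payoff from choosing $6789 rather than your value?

$7136: truthful gives $6013, deviation gives $0 → loss $6013.
$10844: truthful gives $2305, deviation gives $0 → loss $2305.
$8457: truthful gives $4692, deviation gives $0 → loss $4692.
$7553: truthful gives $5596, deviation gives $0 → loss $5596.
$10313: truthful gives $2836, deviation gives $0 → loss $2836.
Maximum loss: $6013.

$6013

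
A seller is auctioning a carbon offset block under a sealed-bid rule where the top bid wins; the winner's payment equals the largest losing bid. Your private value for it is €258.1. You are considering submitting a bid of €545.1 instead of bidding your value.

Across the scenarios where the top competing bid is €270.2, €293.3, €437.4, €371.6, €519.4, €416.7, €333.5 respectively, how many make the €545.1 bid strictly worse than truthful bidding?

The deviation hurts exactly when the highest competing bid lies strictly between €258.1 and €545.1 — overbidding then wins at a price above your value.
€270.2: inside the interval → strictly worse (loss €12.1).
€293.3: inside the interval → strictly worse (loss €35.2).
€437.4: inside the interval → strictly worse (loss €179.3).
€371.6: inside the interval → strictly worse (loss €113.5).
€519.4: inside the interval → strictly worse (loss €261.3).
€416.7: inside the interval → strictly worse (loss €158.6).
€333.5: inside the interval → strictly worse (loss €75.4).
Count: 7.

7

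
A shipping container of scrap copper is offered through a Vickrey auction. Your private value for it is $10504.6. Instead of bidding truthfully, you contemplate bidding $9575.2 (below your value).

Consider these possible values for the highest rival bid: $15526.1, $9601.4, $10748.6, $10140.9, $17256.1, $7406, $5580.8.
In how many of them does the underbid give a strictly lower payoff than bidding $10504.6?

The deviation hurts exactly when the highest competing bid lies strictly between $9575.2 and $10504.6 — underbidding then forfeits a profitable win.
$15526.1: above both → same outcome either way.
$9601.4: inside the interval → strictly worse (loss $903.2).
$10748.6: above both → same outcome either way.
$10140.9: inside the interval → strictly worse (loss $363.7).
$17256.1: above both → same outcome either way.
$7406: below both → same outcome either way.
$5580.8: below both → same outcome either way.
Count: 2.

2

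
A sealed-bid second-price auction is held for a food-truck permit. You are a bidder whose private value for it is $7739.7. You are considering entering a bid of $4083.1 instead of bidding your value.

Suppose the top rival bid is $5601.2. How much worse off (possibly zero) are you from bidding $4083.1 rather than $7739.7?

$2138.5

Bidding your value $7739.7: you win (since $7739.7 > $5601.2) and pay $5601.2. Payoff $2138.5.
Bidding $4083.1: you lose. Payoff $0.
The competing bid $5601.2 lies between your shaded bid and your value, so underbidding forfeits an item you could have won at a profitable price.
Loss from deviating = $2138.5 − ($0) = $2138.5.
In a second-price auction your bid sets only whether you win, not what you pay, so bidding your true value is weakly dominant.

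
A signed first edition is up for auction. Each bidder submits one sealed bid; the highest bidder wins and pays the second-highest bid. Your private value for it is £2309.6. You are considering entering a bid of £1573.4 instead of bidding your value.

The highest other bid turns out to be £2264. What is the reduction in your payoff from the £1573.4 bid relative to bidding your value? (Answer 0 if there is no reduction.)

Bidding your value £2309.6: you win (since £2309.6 > £2264) and pay £2264. Payoff £45.6.
Bidding £1573.4: you lose. Payoff £0.
The competing bid £2264 lies between your shaded bid and your value, so underbidding forfeits an item you could have won at a profitable price.
Loss from deviating = £45.6 − (£0) = £45.6.

£45.6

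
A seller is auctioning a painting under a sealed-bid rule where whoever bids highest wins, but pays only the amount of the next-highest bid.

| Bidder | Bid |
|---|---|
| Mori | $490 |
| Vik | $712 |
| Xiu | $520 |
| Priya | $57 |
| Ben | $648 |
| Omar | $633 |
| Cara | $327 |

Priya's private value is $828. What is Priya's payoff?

$0

Highest bid: Vik at $712, so Vik wins.
Second-highest bid: Ben at $648 — that is the price the winner pays.
Priya did not win, so Priya pays nothing and receives nothing: payoff $0.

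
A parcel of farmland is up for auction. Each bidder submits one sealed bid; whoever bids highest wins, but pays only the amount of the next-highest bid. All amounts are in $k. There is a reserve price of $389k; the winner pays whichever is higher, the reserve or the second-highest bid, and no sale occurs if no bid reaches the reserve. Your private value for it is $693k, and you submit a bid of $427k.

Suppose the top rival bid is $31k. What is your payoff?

Your bid $427k is the highest and exceeds the reserve.
Price = max(second-highest bid, reserve) = max($31k, $389k) = $389k.
Payoff = $693k − $389k = $304k.

$304k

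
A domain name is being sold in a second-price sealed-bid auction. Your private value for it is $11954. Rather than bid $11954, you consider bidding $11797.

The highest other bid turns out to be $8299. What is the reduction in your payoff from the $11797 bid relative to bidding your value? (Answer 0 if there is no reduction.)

$0

Bidding your value $11954: you win (since $11954 > $8299) and pay $8299. Payoff $3655.
Bidding $11797: you win and pay $8299. Payoff $11954 − $8299 = $3655.
Difference = $3655 − $3655 = $0; both bids lead to the same outcome because the competing bid is below both your value and your alternative bid.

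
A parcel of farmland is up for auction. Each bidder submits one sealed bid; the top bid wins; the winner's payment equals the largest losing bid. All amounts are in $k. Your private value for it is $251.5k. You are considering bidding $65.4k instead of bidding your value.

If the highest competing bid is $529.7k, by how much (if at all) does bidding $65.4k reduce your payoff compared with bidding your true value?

$0k

Bidding your value $251.5k: you lose (since $251.5k < $529.7k). Payoff $0k.
Bidding $65.4k: you lose. Payoff $0k.
Difference = $0k − $0k = $0k; both bids lead to the same outcome because the competing bid is above both your value and your alternative bid.
In a second-price auction your bid sets only whether you win, not what you pay, so bidding your true value is weakly dominant.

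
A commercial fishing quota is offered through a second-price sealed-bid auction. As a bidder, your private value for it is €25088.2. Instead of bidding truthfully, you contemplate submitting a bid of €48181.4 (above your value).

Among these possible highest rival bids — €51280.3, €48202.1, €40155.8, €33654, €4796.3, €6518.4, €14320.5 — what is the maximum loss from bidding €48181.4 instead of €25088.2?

€15067.6

€51280.3: same outcome either way → loss €0.
€48202.1: same outcome either way → loss €0.
€40155.8: truthful gives €0, deviation gives −€15067.6 → loss €15067.6.
€33654: truthful gives €0, deviation gives −€8565.8 → loss €8565.8.
€4796.3: same outcome either way → loss €0.
€6518.4: same outcome either way → loss €0.
€14320.5: same outcome either way → loss €0.
Maximum loss: €15067.6.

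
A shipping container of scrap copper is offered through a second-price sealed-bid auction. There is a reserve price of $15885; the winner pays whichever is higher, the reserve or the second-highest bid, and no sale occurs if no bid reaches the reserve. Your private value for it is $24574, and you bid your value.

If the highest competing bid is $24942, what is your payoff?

$0

Your bid $24574 is below the highest competing bid $24942, so you lose. Payoff $0.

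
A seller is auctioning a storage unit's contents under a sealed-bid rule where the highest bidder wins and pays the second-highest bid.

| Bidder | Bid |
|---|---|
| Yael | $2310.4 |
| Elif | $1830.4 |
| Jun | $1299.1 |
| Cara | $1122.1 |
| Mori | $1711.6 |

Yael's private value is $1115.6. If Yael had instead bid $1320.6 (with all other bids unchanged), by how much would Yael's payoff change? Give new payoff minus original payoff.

$714.8

The highest bid among the other bidders is $1830.4; Yael's bid doesn't change that.
Original bid $2310.4: Yael is highest, pays the top rival bid $1830.4; payoff $1115.6 − $1830.4 = −$714.8.
Alternative bid $1320.6: Yael is not highest (top rival bid is $1830.4); payoff $0.
Change in payoff = $0 − (−$714.8) = $714.8.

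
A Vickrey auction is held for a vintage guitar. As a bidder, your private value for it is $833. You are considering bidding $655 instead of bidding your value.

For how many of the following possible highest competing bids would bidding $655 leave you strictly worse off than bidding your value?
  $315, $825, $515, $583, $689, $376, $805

3

The deviation hurts exactly when the highest competing bid lies strictly between $655 and $833 — underbidding then forfeits a profitable win.
$315: below both → same outcome either way.
$825: inside the interval → strictly worse (loss $8).
$515: below both → same outcome either way.
$583: below both → same outcome either way.
$689: inside the interval → strictly worse (loss $144).
$376: below both → same outcome either way.
$805: inside the interval → strictly worse (loss $28).
Count: 3.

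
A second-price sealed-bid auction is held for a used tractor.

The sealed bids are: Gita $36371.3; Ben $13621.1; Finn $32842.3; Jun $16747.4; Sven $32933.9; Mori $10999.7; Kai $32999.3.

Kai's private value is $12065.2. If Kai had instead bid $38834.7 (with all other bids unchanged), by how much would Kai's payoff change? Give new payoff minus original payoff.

The highest bid among the other bidders is $36371.3; Kai's bid doesn't change that.
Original bid $32999.3: Kai is not highest (top rival bid is $36371.3); payoff $0.
Alternative bid $38834.7: Kai is highest, pays the top rival bid $36371.3; payoff $12065.2 − $36371.3 = −$24306.1.
Change in payoff = −$24306.1 − ($0) = −$24306.1.

−$24306.1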